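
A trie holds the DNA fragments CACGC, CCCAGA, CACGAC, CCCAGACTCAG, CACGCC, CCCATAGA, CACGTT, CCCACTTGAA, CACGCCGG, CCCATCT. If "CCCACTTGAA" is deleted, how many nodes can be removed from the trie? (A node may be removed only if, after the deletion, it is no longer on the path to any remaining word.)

Walk "CCCACTTGAA" from the leaf back toward the root, removing each node that no remaining word uses.
The suffix "CTTGAA" (6 nodes) is used only by "CCCACTTGAA"; the node for "CCCA" still has the child "G", so pruning stops there.
Nodes removed: 6

6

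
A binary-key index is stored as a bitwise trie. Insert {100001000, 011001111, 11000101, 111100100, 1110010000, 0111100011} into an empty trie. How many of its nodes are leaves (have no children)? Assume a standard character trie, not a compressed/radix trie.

A leaf is a node with no children — equivalently, the end of a word that is not a proper prefix of any other stored word.
Those words: "011001111", "0111100011", "100001000", "11000101", "1110010000", "111100100"
Leaf count: 6

6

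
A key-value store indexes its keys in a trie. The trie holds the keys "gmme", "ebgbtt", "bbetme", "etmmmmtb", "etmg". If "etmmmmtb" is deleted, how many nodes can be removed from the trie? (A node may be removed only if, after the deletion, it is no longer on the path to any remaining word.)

5

After clearing the end-marker at "etmmmmtb", prune upward until reaching a node still needed by another word.
The suffix "mmmtb" (5 nodes) is used only by "etmmmmtb"; the node for "etm" still has the child "g", so pruning stops there.
Nodes removed: 5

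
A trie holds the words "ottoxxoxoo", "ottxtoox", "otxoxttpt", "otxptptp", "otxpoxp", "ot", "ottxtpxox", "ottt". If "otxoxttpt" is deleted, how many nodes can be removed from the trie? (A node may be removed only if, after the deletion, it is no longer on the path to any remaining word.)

After clearing the end-marker at "otxoxttpt", prune upward until reaching a node still needed by another word.
The suffix "oxttpt" (6 nodes) is used only by "otxoxttpt"; the node for "otx" still has the child "p", so pruning stops there.
Nodes removed: 6

6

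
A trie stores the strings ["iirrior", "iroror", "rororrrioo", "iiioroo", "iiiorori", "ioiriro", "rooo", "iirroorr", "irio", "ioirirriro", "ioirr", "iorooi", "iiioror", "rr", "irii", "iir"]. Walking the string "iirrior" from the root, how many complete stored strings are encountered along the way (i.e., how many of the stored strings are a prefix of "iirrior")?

Traverse "iirrior" character by character; count nodes along the way that are marked as word ends.
Prefixes of the query that are stored words: "iir", "iirrior"
Count: 2

2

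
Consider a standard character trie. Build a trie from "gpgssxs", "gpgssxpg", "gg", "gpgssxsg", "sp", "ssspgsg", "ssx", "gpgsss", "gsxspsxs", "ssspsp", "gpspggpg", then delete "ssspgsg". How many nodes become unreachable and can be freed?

After clearing the end-marker at "ssspgsg", prune upward until reaching a node still needed by another word.
The suffix "gsg" (3 nodes) is used only by "ssspgsg"; the node for "sssp" still has the child "s", so pruning stops there.
Nodes removed: 3

3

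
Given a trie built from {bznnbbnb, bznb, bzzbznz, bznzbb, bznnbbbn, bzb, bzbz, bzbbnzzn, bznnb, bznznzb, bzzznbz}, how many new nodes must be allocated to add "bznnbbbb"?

The longest prefix of "bznnbbbb" already in the trie is "bznnbbb" (length 7).
Each of the 1 remaining characters creates one node.

1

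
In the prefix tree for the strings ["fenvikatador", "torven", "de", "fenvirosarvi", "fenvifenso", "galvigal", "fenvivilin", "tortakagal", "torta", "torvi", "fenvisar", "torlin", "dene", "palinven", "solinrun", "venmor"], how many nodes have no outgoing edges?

A leaf is a node with no children — equivalently, the end of a word that is not a proper prefix of any other stored word.
Those words: "dene", "fenvifenso", "fenvikatador", "fenvirosarvi", "fenvisar", "fenvivilin", "galvigal", "palinven", "solinrun", "torlin", "tortakagal", "torven", "torvi", "venmor"
Leaf count: 14

14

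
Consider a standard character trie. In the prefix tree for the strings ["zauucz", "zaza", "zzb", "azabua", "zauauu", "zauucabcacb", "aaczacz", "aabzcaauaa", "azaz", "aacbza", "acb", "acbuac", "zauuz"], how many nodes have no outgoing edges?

12

Leaves are exactly the stored words that no other stored word extends.
Those words: "aabzcaauaa", "aacbza", "aaczacz", "acbuac", "azabua", "azaz", "zauauu", "zauucabcacb", "zauucz", "zauuz", "zaza", "zzb"
Leaf count: 12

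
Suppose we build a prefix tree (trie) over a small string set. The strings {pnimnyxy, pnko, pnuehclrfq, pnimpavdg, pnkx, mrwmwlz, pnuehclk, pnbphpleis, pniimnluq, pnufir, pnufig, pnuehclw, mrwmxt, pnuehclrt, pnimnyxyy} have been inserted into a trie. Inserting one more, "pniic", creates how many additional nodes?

1

"pnii" is already a path in the trie; the remaining "c" must be added.
Each of the 1 remaining characters creates one node.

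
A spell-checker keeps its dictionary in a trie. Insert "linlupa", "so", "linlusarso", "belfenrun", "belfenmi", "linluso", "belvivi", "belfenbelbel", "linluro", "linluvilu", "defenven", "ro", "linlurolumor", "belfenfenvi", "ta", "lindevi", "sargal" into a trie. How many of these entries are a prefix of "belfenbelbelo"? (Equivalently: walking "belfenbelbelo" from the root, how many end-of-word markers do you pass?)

1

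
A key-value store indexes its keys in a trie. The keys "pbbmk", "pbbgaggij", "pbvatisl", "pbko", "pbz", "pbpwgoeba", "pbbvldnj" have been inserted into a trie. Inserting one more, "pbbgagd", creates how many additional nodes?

The longest prefix of "pbbgagd" already in the trie is "pbbgag" (length 6).
So 7 − 6 = 1 new nodes.

1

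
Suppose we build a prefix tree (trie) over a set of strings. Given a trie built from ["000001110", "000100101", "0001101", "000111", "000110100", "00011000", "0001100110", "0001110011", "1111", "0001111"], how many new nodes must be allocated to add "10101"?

4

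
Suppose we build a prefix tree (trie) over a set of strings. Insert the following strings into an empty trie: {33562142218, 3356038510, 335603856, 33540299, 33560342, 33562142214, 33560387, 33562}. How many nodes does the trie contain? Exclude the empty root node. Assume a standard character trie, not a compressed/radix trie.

Trie structure (* marks end of a word):
(root)
└─ 3
   └─ 3
      └─ 5
         ├─ 4
         │  └─ 0
         │     └─ 2
         │        └─ 9
         │           └─ 9 *
         └─ 6
            ├─ 0
            │  └─ 3
            │     ├─ 4
            │     │  └─ 2 *
            │     └─ 8
            │        ├─ 5
            │        │  ├─ 1
            │        │  │  └─ 0 *
            │        │  └─ 6 *
            │        └─ 7 *
            └─ 2 *
               └─ 1
                  └─ 4
                     └─ 2
                        └─ 2
                           └─ 1
                              ├─ 4 *
                              └─ 8 *
Counting every labelled node above: 27.

27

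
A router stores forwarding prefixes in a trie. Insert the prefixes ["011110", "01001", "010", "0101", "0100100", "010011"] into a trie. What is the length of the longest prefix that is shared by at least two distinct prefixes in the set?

The deepest shared node is where two words last agree before diverging.
e.g. "01001" and "0100100" share the prefix "01001" of length 5; no pair shares a longer one.
Longest shared-prefix length: 5

5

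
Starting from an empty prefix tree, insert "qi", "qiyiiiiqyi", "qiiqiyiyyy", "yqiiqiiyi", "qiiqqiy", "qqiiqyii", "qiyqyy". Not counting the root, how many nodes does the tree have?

Insert word by word; a character creates a node only if that edge doesn't already exist:
  "qi" → 2 new (q, i)
  "qiyiiiiqyi" → prefix "qi" already present; 8 new (y, i, i, i, i, q, y, i)
  "qiiqiyiyyy" → prefix "qi" already present; 8 new (i, q, i, y, i, y, y, y)
  "yqiiqiiyi" → 9 new (y, q, i, i, q, i, i, y, i)
  "qiiqqiy" → prefix "qiiq" already present; 3 new (q, i, y)
  "qqiiqyii" → prefix "q" already present; 7 new (q, i, i, q, y, i, i)
  "qiyqyy" → prefix "qiy" already present; 3 new (q, y, y)
Total nodes = 2 + 8 + 8 + 9 + 3 + 7 + 3 = 40

40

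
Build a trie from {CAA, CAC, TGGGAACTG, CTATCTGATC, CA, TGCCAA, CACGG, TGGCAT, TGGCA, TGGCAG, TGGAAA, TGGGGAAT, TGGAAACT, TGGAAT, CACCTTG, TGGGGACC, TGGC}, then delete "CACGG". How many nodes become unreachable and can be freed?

After clearing the end-marker at "CACGG", prune upward until reaching a node still needed by another word.
The suffix "GG" (2 nodes) is used only by "CACGG"; the node for "CAC" still has the child "C", so pruning stops there.
Nodes removed: 2

2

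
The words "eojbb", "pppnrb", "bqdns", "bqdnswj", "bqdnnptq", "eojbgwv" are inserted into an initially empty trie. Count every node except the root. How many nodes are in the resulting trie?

25

Count nodes per top-level branch (shared prefixes stored once):
  'b'-branch (bqdnnptq, bqdns, bqdnswj): 11 nodes
  'e'-branch (eojbb, eojbgwv): 8 nodes
  'p'-branch (pppnrb): 6 nodes
Sum: 25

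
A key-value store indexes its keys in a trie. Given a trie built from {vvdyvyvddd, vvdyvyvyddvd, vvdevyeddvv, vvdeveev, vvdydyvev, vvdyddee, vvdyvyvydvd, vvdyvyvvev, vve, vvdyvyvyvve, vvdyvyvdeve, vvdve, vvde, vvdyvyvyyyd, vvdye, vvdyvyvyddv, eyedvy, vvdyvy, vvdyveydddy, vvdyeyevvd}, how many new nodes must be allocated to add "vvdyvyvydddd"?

2

"vvdyvyvydd" is already a path in the trie; the remaining "dd" must be added.
So 12 − 10 = 2 new nodes.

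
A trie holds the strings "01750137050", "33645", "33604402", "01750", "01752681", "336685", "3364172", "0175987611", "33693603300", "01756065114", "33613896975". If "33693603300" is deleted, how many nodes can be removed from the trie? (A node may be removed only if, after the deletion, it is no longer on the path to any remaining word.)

8

After clearing the end-marker at "33693603300", prune upward until reaching a node still needed by another word.
The suffix "93603300" (8 nodes) is used only by "33693603300"; the node for "336" still has the child "4", so pruning stops there.
Nodes removed: 8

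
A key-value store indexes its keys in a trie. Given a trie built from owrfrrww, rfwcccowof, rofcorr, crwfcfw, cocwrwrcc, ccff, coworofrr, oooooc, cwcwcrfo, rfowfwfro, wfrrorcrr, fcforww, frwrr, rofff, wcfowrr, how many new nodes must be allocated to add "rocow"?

Walking "rocow" from the root, the first 2 characters ("ro") follow existing edges; "c" is the first miss.
Each of the 3 remaining characters creates one node.

3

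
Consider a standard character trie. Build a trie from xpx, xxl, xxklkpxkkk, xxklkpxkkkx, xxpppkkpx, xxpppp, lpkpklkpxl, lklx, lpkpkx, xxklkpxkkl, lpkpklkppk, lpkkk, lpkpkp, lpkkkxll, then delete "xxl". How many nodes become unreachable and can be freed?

1

After clearing the end-marker at "xxl", prune upward until reaching a node still needed by another word.
The suffix "l" (1 node) is used only by "xxl"; the node for "xx" still has the child "k", so pruning stops there.
Nodes removed: 1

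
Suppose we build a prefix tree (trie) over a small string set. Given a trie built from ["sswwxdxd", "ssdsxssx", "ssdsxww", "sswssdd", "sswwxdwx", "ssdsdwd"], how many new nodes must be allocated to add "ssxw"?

The longest prefix of "ssxw" already in the trie is "ss" (length 2).
New nodes needed: |"ssxw"| − 2 = 4 − 2 = 2.

2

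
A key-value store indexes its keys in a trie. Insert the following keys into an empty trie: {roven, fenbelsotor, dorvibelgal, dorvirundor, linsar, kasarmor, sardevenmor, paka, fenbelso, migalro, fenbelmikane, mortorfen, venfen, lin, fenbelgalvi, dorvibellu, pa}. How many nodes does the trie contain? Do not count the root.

96

Trace insertions, counting only characters that open a new branch:
  "roven" → 5 new (r, o, v, e, n)
  "fenbelsotor" → 11 new (f, e, n, b, e, l, s, o, t, o, r)
  "dorvibelgal" → 11 new (d, o, r, v, i, b, e, l, g, a, l)
  "dorvirundor" → prefix "dorvi" already present; 6 new (r, u, n, d, o, r)
  "linsar" → 6 new (l, i, n, s, a, r)
  "kasarmor" → 8 new (k, a, s, a, r, m, o, r)
  "sardevenmor" → 11 new (s, a, r, d, e, v, e, n, m, o, r)
  "paka" → 4 new (p, a, k, a)
  "fenbelso" → prefix "fenbelso" already present; 0 new (none)
  "migalro" → 7 new (m, i, g, a, l, r, o)
  "fenbelmikane" → prefix "fenbel" already present; 6 new (m, i, k, a, n, e)
  "mortorfen" → prefix "m" already present; 8 new (o, r, t, o, r, f, e, n)
  "venfen" → 6 new (v, e, n, f, e, n)
  "lin" → prefix "lin" already present; 0 new (none)
  "fenbelgalvi" → prefix "fenbel" already present; 5 new (g, a, l, v, i)
  "dorvibellu" → prefix "dorvibel" already present; 2 new (l, u)
  "pa" → prefix "pa" already present; 0 new (none)
Total nodes = 5 + 11 + 11 + 6 + 6 + 8 + 11 + 4 + 0 + 7 + 6 + 8 + 6 + 0 + 5 + 2 + 0 = 96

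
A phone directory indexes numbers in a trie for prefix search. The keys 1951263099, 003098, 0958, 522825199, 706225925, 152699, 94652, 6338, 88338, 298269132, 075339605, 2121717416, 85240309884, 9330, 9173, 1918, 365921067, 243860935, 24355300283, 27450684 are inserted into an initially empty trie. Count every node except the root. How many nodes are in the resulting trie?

Count nodes per top-level branch (shared prefixes stored once):
  '0'-branch (003098, 075339605, 0958): 17 nodes
  '1'-branch (152699, 1918, 1951263099): 17 nodes
  '2'-branch (2121717416, 24355300283, 243860935, 27450684, 298269132): 41 nodes
  '3'-branch (365921067): 9 nodes
  '5'-branch (522825199): 9 nodes
  '6'-branch (6338): 4 nodes
  '7'-branch (706225925): 9 nodes
  '8'-branch (85240309884, 88338): 15 nodes
  '9'-branch (9173, 9330, 94652): 11 nodes
Sum: 132

132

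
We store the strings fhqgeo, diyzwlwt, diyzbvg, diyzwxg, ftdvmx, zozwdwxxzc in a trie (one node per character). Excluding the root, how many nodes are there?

34

For each word, the new-node count is its length minus the longest prefix already in the trie:
  "fhqgeo" → 6 new (f, h, q, g, e, o)
  "diyzwlwt" → 8 new (d, i, y, z, w, l, w, t)
  "diyzbvg" → prefix "diyz" already present; 3 new (b, v, g)
  "diyzwxg" → prefix "diyzw" already present; 2 new (x, g)
  "ftdvmx" → prefix "f" already present; 5 new (t, d, v, m, x)
  "zozwdwxxzc" → 10 new (z, o, z, w, d, w, x, x, z, c)
Total nodes = 6 + 8 + 3 + 2 + 5 + 10 = 34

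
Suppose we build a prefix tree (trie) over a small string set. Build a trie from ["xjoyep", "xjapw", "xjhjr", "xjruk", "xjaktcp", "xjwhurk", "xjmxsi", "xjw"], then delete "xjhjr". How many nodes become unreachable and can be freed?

3

A node on "xjhjr"'s path can go only if nothing else ends at it or branches off below it.
The suffix "hjr" (3 nodes) is used only by "xjhjr"; the node for "xj" still has the child "o", so pruning stops there.
Nodes removed: 3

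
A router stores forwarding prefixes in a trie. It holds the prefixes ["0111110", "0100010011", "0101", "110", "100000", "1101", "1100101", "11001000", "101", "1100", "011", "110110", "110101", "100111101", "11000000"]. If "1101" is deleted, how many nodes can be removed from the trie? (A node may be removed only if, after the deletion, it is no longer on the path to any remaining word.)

Walk "1101" from the leaf back toward the root, removing each node that no remaining word uses.
Every node on "1101" is still needed (e.g. by "110110"), so nothing is freed.
Nodes removed: 0

0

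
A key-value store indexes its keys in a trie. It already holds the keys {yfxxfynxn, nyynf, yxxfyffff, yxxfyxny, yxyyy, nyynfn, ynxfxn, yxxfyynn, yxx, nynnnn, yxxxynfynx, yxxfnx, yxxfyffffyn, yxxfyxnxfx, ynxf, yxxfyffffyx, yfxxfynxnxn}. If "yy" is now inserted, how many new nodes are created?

"y" is already a path in the trie; the remaining "y" must be added.
So 2 − 1 = 1 new nodes.

1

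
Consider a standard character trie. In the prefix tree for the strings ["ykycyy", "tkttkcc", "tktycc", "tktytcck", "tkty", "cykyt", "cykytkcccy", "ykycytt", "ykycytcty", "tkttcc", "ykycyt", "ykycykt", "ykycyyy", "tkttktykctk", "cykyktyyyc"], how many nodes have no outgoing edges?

A leaf is a node with no children — equivalently, the end of a word that is not a proper prefix of any other stored word.
Those words: "cykyktyyyc", "cykytkcccy", "tkttcc", "tkttkcc", "tkttktykctk", "tktycc", "tktytcck", "ykycykt", "ykycytcty", "ykycytt", "ykycyyy"
Leaf count: 11

11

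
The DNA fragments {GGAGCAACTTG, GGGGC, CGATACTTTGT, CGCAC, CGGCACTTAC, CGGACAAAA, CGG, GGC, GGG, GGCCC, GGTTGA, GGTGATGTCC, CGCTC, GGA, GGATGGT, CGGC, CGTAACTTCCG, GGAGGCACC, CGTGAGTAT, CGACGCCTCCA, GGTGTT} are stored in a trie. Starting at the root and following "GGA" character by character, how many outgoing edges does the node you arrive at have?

2

The children of the "GGA" node are the distinct next characters among strings starting with "GGA".
Distinct next characters after "GGA": G, T.
That node has 2 child edges.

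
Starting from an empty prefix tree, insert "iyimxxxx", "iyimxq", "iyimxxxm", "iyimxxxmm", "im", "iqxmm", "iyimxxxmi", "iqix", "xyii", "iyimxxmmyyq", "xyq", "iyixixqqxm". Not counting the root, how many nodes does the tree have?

36

Count nodes per top-level branch (shared prefixes stored once):
  'i'-branch (im, iqix, iqxmm, iyimxq, iyimxxmmyyq, iyimxxxm, iyimxxxmi, iyimxxxmm, iyimxxxx, iyixixqqxm): 31 nodes
  'x'-branch (xyii, xyq): 5 nodes
Sum: 36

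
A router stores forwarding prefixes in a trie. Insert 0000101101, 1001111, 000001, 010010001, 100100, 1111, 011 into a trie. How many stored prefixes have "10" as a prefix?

2

Walk to "10"; the words in its subtree are exactly those with that prefix.
Matches: "100100", "1001111"
Count: 2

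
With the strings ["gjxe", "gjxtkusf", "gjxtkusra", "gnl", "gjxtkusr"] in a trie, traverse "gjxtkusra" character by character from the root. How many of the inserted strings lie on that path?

Traverse "gjxtkusra" character by character; count nodes along the way that are marked as word ends.
Prefixes of the query that are stored words: "gjxtkusr", "gjxtkusra"
Count: 2

2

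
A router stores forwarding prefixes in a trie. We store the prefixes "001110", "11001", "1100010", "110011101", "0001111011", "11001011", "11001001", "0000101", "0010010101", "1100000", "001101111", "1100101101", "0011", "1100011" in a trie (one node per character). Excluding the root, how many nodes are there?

Trace insertions, counting only characters that open a new branch:
  "001110" → 6 new (0, 0, 1, 1, 1, 0)
  "11001" → 5 new (1, 1, 0, 0, 1)
  "1100010" → prefix "1100" already present; 3 new (0, 1, 0)
  "110011101" → prefix "11001" already present; 4 new (1, 1, 0, 1)
  "0001111011" → prefix "00" already present; 8 new (0, 1, 1, 1, 1, 0, 1, 1)
  "11001011" → prefix "11001" already present; 3 new (0, 1, 1)
  "11001001" → prefix "110010" already present; 2 new (0, 1)
  "0000101" → prefix "000" already present; 4 new (0, 1, 0, 1)
  "0010010101" → prefix "001" already present; 7 new (0, 0, 1, 0, 1, 0, 1)
  "1100000" → prefix "11000" already present; 2 new (0, 0)
  "001101111" → prefix "0011" already present; 5 new (0, 1, 1, 1, 1)
  "1100101101" → prefix "11001011" already present; 2 new (0, 1)
  "0011" → prefix "0011" already present; 0 new (none)
  "1100011" → prefix "110001" already present; 1 new (1)
Total nodes = 6 + 5 + 3 + 4 + 8 + 3 + 2 + 4 + 7 + 2 + 5 + 2 + 0 + 1 = 52

52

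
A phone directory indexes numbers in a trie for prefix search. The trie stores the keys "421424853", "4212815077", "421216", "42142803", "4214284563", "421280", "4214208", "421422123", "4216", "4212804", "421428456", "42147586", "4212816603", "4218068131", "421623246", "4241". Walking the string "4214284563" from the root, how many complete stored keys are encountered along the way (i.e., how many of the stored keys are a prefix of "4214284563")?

Walk "4214284563" from the root; an end-of-word marker is hit whenever a stored word is a prefix of "4214284563".
Prefixes of the query that are stored words: "421428456", "4214284563"
Count: 2

2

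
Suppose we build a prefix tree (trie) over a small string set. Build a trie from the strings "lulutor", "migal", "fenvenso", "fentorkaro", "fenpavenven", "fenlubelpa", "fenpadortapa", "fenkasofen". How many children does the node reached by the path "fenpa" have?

Follow the path "fenpa" to its node, then look at its outgoing edges.
Characters that immediately follow "fenpa" among the stored strings: {d, v}.
That node has 2 child edges.

2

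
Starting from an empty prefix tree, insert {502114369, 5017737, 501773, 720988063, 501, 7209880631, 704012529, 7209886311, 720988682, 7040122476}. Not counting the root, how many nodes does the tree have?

Count nodes per top-level branch (shared prefixes stored once):
  '5'-branch (501, 501773, 5017737, 502114369): 14 nodes
  '7'-branch (7040122476, 704012529, 720988063, 7209880631, 7209886311, 720988682): 28 nodes
Sum: 42

42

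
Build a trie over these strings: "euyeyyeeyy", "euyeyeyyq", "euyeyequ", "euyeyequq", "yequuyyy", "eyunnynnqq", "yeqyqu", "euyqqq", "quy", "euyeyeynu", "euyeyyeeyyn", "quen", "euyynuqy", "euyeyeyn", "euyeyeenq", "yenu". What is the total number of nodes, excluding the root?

For each word, the new-node count is its length minus the longest prefix already in the trie:
  "euyeyyeeyy" → 10 new (e, u, y, e, y, y, e, e, y, y)
  "euyeyeyyq" → prefix "euyey" already present; 4 new (e, y, y, q)
  "euyeyequ" → prefix "euyeye" already present; 2 new (q, u)
  "euyeyequq" → prefix "euyeyequ" already present; 1 new (q)
  "yequuyyy" → 8 new (y, e, q, u, u, y, y, y)
  "eyunnynnqq" → prefix "e" already present; 9 new (y, u, n, n, y, n, n, q, q)
  "yeqyqu" → prefix "yeq" already present; 3 new (y, q, u)
  "euyqqq" → prefix "euy" already present; 3 new (q, q, q)
  "quy" → 3 new (q, u, y)
  "euyeyeynu" → prefix "euyeyey" already present; 2 new (n, u)
  "euyeyyeeyyn" → prefix "euyeyyeeyy" already present; 1 new (n)
  "quen" → prefix "qu" already present; 2 new (e, n)
  "euyynuqy" → prefix "euy" already present; 5 new (y, n, u, q, y)
  "euyeyeyn" → prefix "euyeyeyn" already present; 0 new (none)
  "euyeyeenq" → prefix "euyeye" already present; 3 new (e, n, q)
  "yenu" → prefix "ye" already present; 2 new (n, u)
Total nodes = 10 + 4 + 2 + 1 + 8 + 9 + 3 + 3 + 3 + 2 + 1 + 2 + 5 + 0 + 3 + 2 = 58

58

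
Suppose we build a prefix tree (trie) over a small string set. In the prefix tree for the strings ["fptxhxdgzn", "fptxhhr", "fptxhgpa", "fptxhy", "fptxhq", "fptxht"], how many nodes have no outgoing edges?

Leaves are exactly the stored words that no other stored word extends.
Those words: "fptxhgpa", "fptxhhr", "fptxhq", "fptxht", "fptxhxdgzn", "fptxhy"
Leaf count: 6

6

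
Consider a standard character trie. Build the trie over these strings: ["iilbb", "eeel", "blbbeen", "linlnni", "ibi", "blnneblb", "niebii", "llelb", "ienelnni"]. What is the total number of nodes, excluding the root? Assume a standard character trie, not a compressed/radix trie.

Insert word by word; a character creates a node only if that edge doesn't already exist:
  "iilbb" → 5 new (i, i, l, b, b)
  "eeel" → 4 new (e, e, e, l)
  "blbbeen" → 7 new (b, l, b, b, e, e, n)
  "linlnni" → 7 new (l, i, n, l, n, n, i)
  "ibi" → prefix "i" already present; 2 new (b, i)
  "blnneblb" → prefix "bl" already present; 6 new (n, n, e, b, l, b)
  "niebii" → 6 new (n, i, e, b, i, i)
  "llelb" → prefix "l" already present; 4 new (l, e, l, b)
  "ienelnni" → prefix "i" already present; 7 new (e, n, e, l, n, n, i)
Total nodes = 5 + 4 + 7 + 7 + 2 + 6 + 6 + 4 + 7 = 48

48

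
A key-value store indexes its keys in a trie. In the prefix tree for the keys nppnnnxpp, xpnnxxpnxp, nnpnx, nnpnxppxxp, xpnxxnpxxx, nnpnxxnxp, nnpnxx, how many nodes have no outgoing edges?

Leaves are exactly the stored words that no other stored word extends.
Those words: "nnpnxppxxp", "nnpnxxnxp", "nppnnnxpp", "xpnnxxpnxp", "xpnxxnpxxx"
Leaf count: 5

5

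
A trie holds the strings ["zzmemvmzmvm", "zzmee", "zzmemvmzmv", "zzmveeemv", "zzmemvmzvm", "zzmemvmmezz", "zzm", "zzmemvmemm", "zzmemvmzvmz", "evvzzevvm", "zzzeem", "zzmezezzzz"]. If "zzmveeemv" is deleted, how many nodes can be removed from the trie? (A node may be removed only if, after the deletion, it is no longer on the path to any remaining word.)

6

A node on "zzmveeemv"'s path can go only if nothing else ends at it or branches off below it.
The suffix "veeemv" (6 nodes) is used only by "zzmveeemv"; the node for "zzm" still has the child "e", so pruning stops there.
Nodes removed: 6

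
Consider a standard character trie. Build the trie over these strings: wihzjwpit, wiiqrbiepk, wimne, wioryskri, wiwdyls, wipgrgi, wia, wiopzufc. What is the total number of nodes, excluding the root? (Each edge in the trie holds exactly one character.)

Trace insertions, counting only characters that open a new branch:
  "wihzjwpit" → 9 new (w, i, h, z, j, w, p, i, t)
  "wiiqrbiepk" → prefix "wi" already present; 8 new (i, q, r, b, i, e, p, k)
  "wimne" → prefix "wi" already present; 3 new (m, n, e)
  "wioryskri" → prefix "wi" already present; 7 new (o, r, y, s, k, r, i)
  "wiwdyls" → prefix "wi" already present; 5 new (w, d, y, l, s)
  "wipgrgi" → prefix "wi" already present; 5 new (p, g, r, g, i)
  "wia" → prefix "wi" already present; 1 new (a)
  "wiopzufc" → prefix "wio" already present; 5 new (p, z, u, f, c)
Total nodes = 9 + 8 + 3 + 7 + 5 + 5 + 1 + 5 = 43

43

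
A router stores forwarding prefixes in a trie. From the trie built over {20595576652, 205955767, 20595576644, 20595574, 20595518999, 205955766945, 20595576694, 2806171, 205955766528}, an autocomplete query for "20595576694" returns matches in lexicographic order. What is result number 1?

Filter for "20595576694…" and sort: "20595576694", "205955766945"
Position 1: 20595576694

20595576694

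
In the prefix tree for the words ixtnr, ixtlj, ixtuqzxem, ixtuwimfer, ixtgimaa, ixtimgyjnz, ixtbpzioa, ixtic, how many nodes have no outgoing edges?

8

A leaf is a node with no children — equivalently, the end of a word that is not a proper prefix of any other stored word.
Those words: "ixtbpzioa", "ixtgimaa", "ixtic", "ixtimgyjnz", "ixtlj", "ixtnr", "ixtuqzxem", "ixtuwimfer"
Leaf count: 8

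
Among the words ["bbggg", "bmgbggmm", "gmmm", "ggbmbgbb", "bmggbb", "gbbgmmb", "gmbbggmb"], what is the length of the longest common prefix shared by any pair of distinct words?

The deepest shared node is where two words last agree before diverging.
e.g. "bmgbggmm" and "bmggbb" share the prefix "bmg" of length 3; no pair shares a longer one.
Longest shared-prefix length: 3

3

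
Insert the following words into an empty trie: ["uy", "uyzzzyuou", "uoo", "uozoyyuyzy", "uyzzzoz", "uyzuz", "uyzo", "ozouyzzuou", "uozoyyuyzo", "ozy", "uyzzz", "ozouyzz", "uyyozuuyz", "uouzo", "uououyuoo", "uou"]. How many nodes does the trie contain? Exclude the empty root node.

52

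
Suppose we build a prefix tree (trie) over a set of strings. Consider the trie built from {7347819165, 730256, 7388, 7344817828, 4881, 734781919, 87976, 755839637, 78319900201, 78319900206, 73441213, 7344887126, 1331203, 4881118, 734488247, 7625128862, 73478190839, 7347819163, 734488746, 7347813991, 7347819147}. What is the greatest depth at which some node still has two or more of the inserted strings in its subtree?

Equivalently: take the maximum, over all pairs, of their longest common prefix length.
"78319900201" and "78319900206" agree on "7831990020" (10 characters) before diverging; nothing deeper is shared.
Longest shared-prefix length: 10

10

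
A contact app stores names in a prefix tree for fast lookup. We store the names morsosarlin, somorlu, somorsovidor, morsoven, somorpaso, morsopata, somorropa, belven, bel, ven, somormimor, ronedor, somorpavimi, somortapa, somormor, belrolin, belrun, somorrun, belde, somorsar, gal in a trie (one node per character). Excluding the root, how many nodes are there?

87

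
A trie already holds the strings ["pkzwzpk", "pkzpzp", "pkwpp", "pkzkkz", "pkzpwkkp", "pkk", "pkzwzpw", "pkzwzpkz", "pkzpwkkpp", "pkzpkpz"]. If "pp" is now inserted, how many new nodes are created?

The longest prefix of "pp" already in the trie is "p" (length 1).
So 2 − 1 = 1 new nodes.

1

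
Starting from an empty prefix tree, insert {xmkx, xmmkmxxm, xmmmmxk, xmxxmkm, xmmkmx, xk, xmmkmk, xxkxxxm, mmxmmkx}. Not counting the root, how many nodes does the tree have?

Count nodes per top-level branch (shared prefixes stored once):
  'm'-branch (mmxmmkx): 7 nodes
  'x'-branch (xk, xmkx, xmmkmk, xmmkmx, xmmkmxxm, xmmmmxk, xmxxmkm, xxkxxxm): 27 nodes
Sum: 34

34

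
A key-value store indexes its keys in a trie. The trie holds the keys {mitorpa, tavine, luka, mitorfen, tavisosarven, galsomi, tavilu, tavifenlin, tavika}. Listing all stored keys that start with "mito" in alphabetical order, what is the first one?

Filter for "mito…" and sort: "mitorfen", "mitorpa"
The 1st is mitorfen.

mitorfen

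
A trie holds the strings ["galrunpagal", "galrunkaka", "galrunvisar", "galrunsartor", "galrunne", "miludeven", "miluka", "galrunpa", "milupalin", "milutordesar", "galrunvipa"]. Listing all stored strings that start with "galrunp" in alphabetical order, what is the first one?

galrunpa

Filter for "galrunp…" and sort: "galrunpa", "galrunpagal"
Position 1: galrunpa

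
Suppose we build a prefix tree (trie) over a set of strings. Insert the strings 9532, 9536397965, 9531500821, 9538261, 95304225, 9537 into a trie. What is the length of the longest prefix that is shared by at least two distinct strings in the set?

Equivalently: take the maximum, over all pairs, of their longest common prefix length.
e.g. "95304225" and "9531500821" share the prefix "953" of length 3; no pair shares a longer one.
Longest shared-prefix length: 3

3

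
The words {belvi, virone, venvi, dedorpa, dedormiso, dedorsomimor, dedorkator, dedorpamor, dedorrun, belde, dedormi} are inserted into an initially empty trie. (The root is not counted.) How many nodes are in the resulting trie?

Trace insertions, counting only characters that open a new branch:
  "belvi" → 5 new (b, e, l, v, i)
  "virone" → 6 new (v, i, r, o, n, e)
  "venvi" → prefix "v" already present; 4 new (e, n, v, i)
  "dedorpa" → 7 new (d, e, d, o, r, p, a)
  "dedormiso" → prefix "dedor" already present; 4 new (m, i, s, o)
  "dedorsomimor" → prefix "dedor" already present; 7 new (s, o, m, i, m, o, r)
  "dedorkator" → prefix "dedor" already present; 5 new (k, a, t, o, r)
  "dedorpamor" → prefix "dedorpa" already present; 3 new (m, o, r)
  "dedorrun" → prefix "dedor" already present; 3 new (r, u, n)
  "belde" → prefix "bel" already present; 2 new (d, e)
  "dedormi" → prefix "dedormi" already present; 0 new (none)
Total nodes = 5 + 6 + 4 + 7 + 4 + 7 + 5 + 3 + 3 + 2 + 0 = 46

46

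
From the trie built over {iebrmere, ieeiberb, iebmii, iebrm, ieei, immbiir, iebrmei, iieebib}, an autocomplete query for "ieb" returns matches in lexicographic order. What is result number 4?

iebrmere

Words with prefix "ieb", in lexicographic order: "iebmii", "iebrm", "iebrmei", "iebrmere"
The 4th is iebrmere.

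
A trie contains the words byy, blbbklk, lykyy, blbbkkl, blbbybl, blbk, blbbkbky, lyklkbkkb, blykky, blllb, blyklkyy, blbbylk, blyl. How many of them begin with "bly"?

Filter for entries beginning with "bly":
Words under "bly": blykky, blyklkyy, blyl
Count: 3

3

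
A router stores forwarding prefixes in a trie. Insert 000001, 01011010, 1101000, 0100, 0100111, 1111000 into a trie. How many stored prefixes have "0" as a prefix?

Walk to "0"; the words in its subtree are exactly those with that prefix.
Words under "0": 000001, 0100, 0100111, 01011010
Count: 4

4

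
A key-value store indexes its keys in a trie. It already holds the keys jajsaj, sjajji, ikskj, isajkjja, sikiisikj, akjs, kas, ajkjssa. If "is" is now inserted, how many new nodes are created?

0

"is" is already a full path in the trie; only an end-marker is added.
No new nodes are needed: 0.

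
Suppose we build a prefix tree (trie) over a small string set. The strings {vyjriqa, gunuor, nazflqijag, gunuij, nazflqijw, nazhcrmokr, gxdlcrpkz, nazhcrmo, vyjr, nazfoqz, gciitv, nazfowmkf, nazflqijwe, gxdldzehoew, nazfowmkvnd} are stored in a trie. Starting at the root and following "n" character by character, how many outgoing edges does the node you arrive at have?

1

Walk "n" from the root, arriving at one node.
Distinct next characters after "n": a.
That node has 1 child edge.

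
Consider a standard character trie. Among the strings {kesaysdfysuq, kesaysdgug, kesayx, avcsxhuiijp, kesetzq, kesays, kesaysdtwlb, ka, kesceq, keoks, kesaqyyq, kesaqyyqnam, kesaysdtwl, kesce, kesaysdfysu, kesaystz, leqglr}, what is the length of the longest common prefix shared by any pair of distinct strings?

Equivalently: take the maximum, over all pairs, of their longest common prefix length.
e.g. "kesaysdfysu" and "kesaysdfysuq" share the prefix "kesaysdfysu" of length 11; no pair shares a longer one.
Longest shared-prefix length: 11

11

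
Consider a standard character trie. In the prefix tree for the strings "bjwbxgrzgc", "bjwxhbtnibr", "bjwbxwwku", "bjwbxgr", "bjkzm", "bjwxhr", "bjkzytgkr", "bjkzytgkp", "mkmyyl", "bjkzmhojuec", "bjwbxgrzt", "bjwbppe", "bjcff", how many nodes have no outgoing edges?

Leaves are exactly the stored words that no other stored word extends.
Those words: "bjcff", "bjkzmhojuec", "bjkzytgkp", "bjkzytgkr", "bjwbppe", "bjwbxgrzgc", "bjwbxgrzt", "bjwbxwwku", "bjwxhbtnibr", "bjwxhr", "mkmyyl"
Leaf count: 11

11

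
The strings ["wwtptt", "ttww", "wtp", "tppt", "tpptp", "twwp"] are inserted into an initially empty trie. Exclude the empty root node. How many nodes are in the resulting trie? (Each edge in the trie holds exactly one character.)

19

For each word, the new-node count is its length minus the longest prefix already in the trie:
  "wwtptt" → 6 new (w, w, t, p, t, t)
  "ttww" → 4 new (t, t, w, w)
  "wtp" → prefix "w" already present; 2 new (t, p)
  "tppt" → prefix "t" already present; 3 new (p, p, t)
  "tpptp" → prefix "tppt" already present; 1 new (p)
  "twwp" → prefix "t" already present; 3 new (w, w, p)
Total nodes = 6 + 4 + 2 + 3 + 1 + 3 = 19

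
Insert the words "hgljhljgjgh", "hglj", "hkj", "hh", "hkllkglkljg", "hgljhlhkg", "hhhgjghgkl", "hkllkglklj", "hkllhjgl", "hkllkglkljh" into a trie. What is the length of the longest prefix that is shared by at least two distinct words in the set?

10

Equivalently: take the maximum, over all pairs, of their longest common prefix length.
e.g. "hkllkglklj" and "hkllkglkljg" share the prefix "hkllkglklj" of length 10; no pair shares a longer one.
Longest shared-prefix length: 10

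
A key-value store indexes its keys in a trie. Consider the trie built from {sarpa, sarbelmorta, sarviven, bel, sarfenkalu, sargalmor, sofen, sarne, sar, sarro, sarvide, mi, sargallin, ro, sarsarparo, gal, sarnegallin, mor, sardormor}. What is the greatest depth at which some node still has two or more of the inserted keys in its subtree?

6

The deepest shared node is where two words last agree before diverging.
e.g. "sargallin" and "sargalmor" share the prefix "sargal" of length 6; no pair shares a longer one.
Longest shared-prefix length: 6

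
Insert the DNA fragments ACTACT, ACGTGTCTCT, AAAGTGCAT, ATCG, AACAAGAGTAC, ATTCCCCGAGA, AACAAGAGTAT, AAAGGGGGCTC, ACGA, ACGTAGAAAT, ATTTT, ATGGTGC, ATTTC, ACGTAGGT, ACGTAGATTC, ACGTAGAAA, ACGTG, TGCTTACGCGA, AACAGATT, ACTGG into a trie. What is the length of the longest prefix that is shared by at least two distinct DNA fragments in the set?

Look for the deepest trie node that still has at least two words in its subtree.
e.g. "AACAAGAGTAC" and "AACAAGAGTAT" share the prefix "AACAAGAGTA" of length 10; no pair shares a longer one.
Longest shared-prefix length: 10

10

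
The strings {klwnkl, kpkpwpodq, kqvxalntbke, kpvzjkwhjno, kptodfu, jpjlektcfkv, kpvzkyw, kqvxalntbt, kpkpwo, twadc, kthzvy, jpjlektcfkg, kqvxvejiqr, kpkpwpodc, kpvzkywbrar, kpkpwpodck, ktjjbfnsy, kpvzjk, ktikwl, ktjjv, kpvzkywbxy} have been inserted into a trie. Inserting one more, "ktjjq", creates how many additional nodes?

The longest prefix of "ktjjq" already in the trie is "ktjj" (length 4).
Each of the 1 remaining characters creates one node.

1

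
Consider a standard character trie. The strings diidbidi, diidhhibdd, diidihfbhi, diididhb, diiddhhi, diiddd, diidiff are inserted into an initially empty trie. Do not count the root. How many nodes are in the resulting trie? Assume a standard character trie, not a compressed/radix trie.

Count nodes per top-level branch (shared prefixes stored once):
  'd'-branch (diidbidi, diiddd, diiddhhi, diidhhibdd, diididhb, diidiff, diidihfbhi): 30 nodes
Sum: 30

30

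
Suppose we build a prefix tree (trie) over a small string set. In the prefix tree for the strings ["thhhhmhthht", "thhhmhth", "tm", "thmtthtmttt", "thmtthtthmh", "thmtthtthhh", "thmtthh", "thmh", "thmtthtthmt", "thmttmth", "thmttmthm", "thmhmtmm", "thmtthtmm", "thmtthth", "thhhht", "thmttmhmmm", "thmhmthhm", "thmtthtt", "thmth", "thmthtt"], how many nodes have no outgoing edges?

A leaf is a node with no children — equivalently, the end of a word that is not a proper prefix of any other stored word.
Those words: "thhhhmhthht", "thhhht", "thhhmhth", "thmhmthhm", "thmhmtmm", "thmthtt", "thmtthh", "thmtthth", "thmtthtmm", "thmtthtmttt", "thmtthtthhh", "thmtthtthmh", "thmtthtthmt", "thmttmhmmm", "thmttmthm", "tm"
Leaf count: 16

16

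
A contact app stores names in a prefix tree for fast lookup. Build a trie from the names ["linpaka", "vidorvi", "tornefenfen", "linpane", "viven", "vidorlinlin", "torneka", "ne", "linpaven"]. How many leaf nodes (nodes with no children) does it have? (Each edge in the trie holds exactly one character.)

9

Leaves are exactly the stored words that no other stored word extends.
Those words: "linpaka", "linpane", "linpaven", "ne", "tornefenfen", "torneka", "vidorlinlin", "vidorvi", "viven"
Leaf count: 9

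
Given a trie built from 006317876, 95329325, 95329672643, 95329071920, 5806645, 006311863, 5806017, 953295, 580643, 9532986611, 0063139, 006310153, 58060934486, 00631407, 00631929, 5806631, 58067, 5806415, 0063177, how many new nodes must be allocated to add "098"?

The longest prefix of "098" already in the trie is "0" (length 1).
Each of the 2 remaining characters creates one node.

2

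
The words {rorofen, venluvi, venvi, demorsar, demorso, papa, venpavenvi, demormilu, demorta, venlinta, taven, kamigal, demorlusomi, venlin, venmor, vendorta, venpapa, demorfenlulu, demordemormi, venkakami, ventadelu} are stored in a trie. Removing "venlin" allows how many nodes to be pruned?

0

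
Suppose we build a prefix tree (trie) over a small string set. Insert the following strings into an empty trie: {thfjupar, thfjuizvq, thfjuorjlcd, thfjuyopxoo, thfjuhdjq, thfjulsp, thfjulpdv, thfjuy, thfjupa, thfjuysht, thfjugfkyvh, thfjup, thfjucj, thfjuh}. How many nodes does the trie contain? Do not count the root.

45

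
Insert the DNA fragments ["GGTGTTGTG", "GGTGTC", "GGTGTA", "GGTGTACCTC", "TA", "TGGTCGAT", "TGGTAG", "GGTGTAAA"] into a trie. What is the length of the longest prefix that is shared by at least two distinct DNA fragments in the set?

Look for the deepest trie node that still has at least two words in its subtree.
"GGTGTA" and "GGTGTAAA" agree on "GGTGTA" (6 characters) before diverging; nothing deeper is shared.
Longest shared-prefix length: 6

6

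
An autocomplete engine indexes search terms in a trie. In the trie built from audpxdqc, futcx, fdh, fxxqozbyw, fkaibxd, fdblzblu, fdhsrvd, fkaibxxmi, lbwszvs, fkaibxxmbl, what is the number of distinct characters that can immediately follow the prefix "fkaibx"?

2

The children of the "fkaibx" node are the distinct next characters among strings starting with "fkaibx".
Characters that immediately follow "fkaibx" among the stored strings: {d, x}.
That node has 2 child edges.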